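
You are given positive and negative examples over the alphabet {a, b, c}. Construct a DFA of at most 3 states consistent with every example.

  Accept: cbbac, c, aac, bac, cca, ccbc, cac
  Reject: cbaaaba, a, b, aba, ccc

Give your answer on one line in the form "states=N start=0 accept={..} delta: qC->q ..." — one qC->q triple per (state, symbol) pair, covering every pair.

states=3 start=0 accept={1} delta: 0a->0 0b->0 0c->1 1a->0 1b->0 1c->2 2a->1 2b->0 2c->0

State merging on the prefix tree: take the shortest (then alphabetical) example prefix whose next move is undefined and point that move at state 0, else 1, else 2, ...; a target is out if some Accept/Reject pair would then sit in one state with the same input left (inseparable). If every existing state is out, open a new one.
a: 0a undefined. 0a->0: ok.
b: 0b undefined. 0b->0: ok.
c: 0c undefined. 0c->0: no, cbbac/cbaaaba meet in 0. Open state 1: 0c->1.
ca: 1a undefined. 1a->0: ok.
cb: 1b undefined. 1b->0: ok.
cc: 1c undefined. 1c->0: no, cbbac/ccc meet in 1. 1c->1: no, cbbac/ccc meet in 1. Open state 2: 1c->2.
cca: 2a undefined. 2a->0: no, cca/cbaaaba meet in 0. 2a->1: ok.
ccb: 2b undefined. 2b->0: ok.
ccc: 2c undefined. 2c->0: ok.
All examples now run through 3 states with every (state, symbol) defined. Accept strings end in {1}, Reject strings end in {0}; accept={1}.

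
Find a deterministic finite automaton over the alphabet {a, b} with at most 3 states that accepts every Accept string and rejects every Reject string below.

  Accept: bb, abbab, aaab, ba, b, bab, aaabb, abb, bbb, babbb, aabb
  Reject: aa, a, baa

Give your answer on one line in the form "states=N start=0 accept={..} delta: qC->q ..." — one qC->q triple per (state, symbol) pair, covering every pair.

Grow the machine one transition at a time. Run the examples from 0; the earliest place one falls off (shortest prefix, ties alphabetical) gets sent to the lowest-numbered state that keeps every Accept/Reject pair distinguishable — a pair clashes when both reach the same state with identical unread suffix — and to a fresh state only if none does.
a: 0a undefined. 0a->0: ok.
b: 0b undefined. 0b->0: no, bb/aa meet in 0. Open state 1: 0b->1.
ba: 1a undefined. 1a->0: no, ba/aa meet in 0. 1a->1: no, aaab/baa meet in 1. Open state 2: 1a->2.
bb: 1b undefined. 1b->0: no, bb/aa meet in 0. 1b->1: ok.
baa: 2a undefined. 2a->0: ok.
bab: 2b undefined. 2b->0: no, abbab/aa meet in 0. 2b->1: ok.
All examples now run through 3 states with every (state, symbol) defined. Accept strings end in {1,2}, Reject strings end in {0}; accept={1,2}.

states=3 start=0 accept={1,2} delta: 0a->0 0b->1 1a->2 1b->1 2a->0 2b->1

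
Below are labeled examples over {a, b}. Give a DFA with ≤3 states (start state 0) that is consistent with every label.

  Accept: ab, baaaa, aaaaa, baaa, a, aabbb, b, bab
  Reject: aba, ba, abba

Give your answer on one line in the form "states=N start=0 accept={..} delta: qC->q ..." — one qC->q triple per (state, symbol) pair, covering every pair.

states=3 start=0 accept={0,1} delta: 0a->0 0b->1 1a->2 1b->1 2a->0 2b->0

Fold the examples into a partial DFA from state 0: repeatedly fix the first undefined (state, symbol) met by the shortest-then-alphabetical prefix, trying targets in increasing order and rejecting any under which an Accept and a Reject string meet in one state with the same remainder; add a state when all current targets are rejected. Accepting states are where Accept strings end.
a: 0a undefined. 0a->0: ok.
b: 0b undefined. 0b->0: no, ab/aba meet in 0. Open state 1: 0b->1.
ba: 1a undefined. 1a->0: no, baaaa/aba meet in 0. 1a->1: no, ab/aba meet in 1. Open state 2: 1a->2.
abb: 1b undefined. 1b->0: no, aaaaa/abba meet in 0. 1b->1: ok.
baa: 2a undefined. 2a->0: ok.
bab: 2b undefined. 2b->0: ok.
All examples now run through 3 states with every (state, symbol) defined. Accept strings end in {0,1}, Reject strings end in {2}; accept={0,1}.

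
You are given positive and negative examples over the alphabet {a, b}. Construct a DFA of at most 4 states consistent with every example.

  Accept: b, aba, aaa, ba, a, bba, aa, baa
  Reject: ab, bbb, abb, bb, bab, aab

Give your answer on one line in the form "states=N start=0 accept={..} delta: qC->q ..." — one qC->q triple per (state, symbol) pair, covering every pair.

states=3 start=0 accept={0,1} delta: 0a->1 0b->1 1a->1 1b->2 2a->0 2b->2

State merging on the prefix tree: take the shortest (then alphabetical) example prefix whose next move is undefined and point that move at state 0, else 1, else 2, ...; a target is out if some Accept/Reject pair would then sit in one state with the same input left (inseparable). If every existing state is out, open a new one.
a: 0a undefined. 0a->0: no, b/ab meet in 0 with "b" left. Open state 1: 0a->1.
b: 0b undefined. 0b->0: no, b/bbb meet in 0. 0b->1: ok.
aa: 1a undefined. 1a->0: no, b/bab meet in 1. 1a->1: ok.
ab: 1b undefined. 1b->0: no, b/bbb meet in 1. 1b->1: no, b/ab meet in 1. Open state 2: 1b->2.
aba: 2a undefined. 2a->0: ok.
abb: 2b undefined. 2b->0: no, aba/bbb meet in 0. 2b->1: no, b/bbb meet in 1. 2b->2: ok.
All examples now run through 3 states with every (state, symbol) defined. Accept strings end in {0,1}, Reject strings end in {2}; accept={0,1}.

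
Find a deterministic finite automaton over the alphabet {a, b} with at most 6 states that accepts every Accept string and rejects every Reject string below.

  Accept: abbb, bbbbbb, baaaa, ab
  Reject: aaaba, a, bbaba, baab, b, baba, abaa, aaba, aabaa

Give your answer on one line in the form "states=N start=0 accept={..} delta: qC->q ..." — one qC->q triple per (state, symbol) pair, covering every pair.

Grow the machine one transition at a time. Run the examples from 0; the earliest place one falls off (shortest prefix, ties alphabetical) gets sent to the lowest-numbered state that keeps every Accept/Reject pair distinguishable — a pair clashes when both reach the same state with identical unread suffix — and to a fresh state only if none does.
a: 0a undefined. 0a->0: no, ab/b meet in 0 with "b" left. Open state 1: 0a->1.
b: 0b undefined. 0b->0: no, bbbbbb/b meet in 0. 0b->1: ok.
aa: 1a undefined. 1a->0: no, baaaa/a meet in 1. 1a->1: no, baaaa/a meet in 1. Open state 2: 1a->2.
ab: 1b undefined. 1b->0: ok.
aaa: 2a undefined. 2a->0: no, baaaa/aaaba meet in 2. 2a->1: no, abbb/baab meet in 0. 2a->2: no, baaaa/abaa meet in 2. Open state 3: 2a->3.
aab: 2b undefined. 2b->0: ok.
aaab: 3b undefined. 3b->0: no, abbb/baab meet in 0. 3b->1: ok.
baaa: 3a undefined. 3a->0: no, baaaa/a meet in 1. 3a->1: no, baaaa/aaaba meet in 2. 3a->2: ok.
All examples now run through 4 states with every (state, symbol) defined. Accept strings end in {0,3}, Reject strings end in {1,2}; accept={0,3}.

states=4 start=0 accept={0,3} delta: 0a->1 0b->1 1a->2 1b->0 2a->3 2b->0 3a->2 3b->1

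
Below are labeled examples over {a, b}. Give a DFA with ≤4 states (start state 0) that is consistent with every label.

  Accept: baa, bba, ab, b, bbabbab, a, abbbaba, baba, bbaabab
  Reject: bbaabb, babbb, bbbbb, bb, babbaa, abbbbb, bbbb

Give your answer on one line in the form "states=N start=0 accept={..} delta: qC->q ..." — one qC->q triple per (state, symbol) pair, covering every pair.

Grow the machine one transition at a time. Run the examples from 0; the earliest place one falls off (shortest prefix, ties alphabetical) gets sent to the lowest-numbered state that keeps every Accept/Reject pair distinguishable — a pair clashes when both reach the same state with identical unread suffix — and to a fresh state only if none does.
a: 0a undefined. 0a->0: ok.
b: 0b undefined. 0b->0: no, baa/bbaabb meet in 0. Open state 1: 0b->1.
ba: 1a undefined. 1a->0: ok.
bb: 1b undefined. 1b->0: no, baa/bbaabb meet in 0. 1b->1: no, baa/babbaa meet in 0. Open state 2: 1b->2.
bba: 2a undefined. 2a->0: no, baa/babbaa meet in 0. 2a->1: no, baa/babbaa meet in 0. 2a->2: no, bba/bb meet in 2. Open state 3: 2a->3.
bbb: 2b undefined. 2b->0: no, baa/babbb meet in 0. 2b->1: no, ab/babbb meet in 1. 2b->2: ok.
bbaa: 3a undefined. 3a->0: no, baa/babbaa meet in 0. 3a->1: no, ab/babbaa meet in 1. 3a->2: ok.
bbab: 3b undefined. 3b->0: ok.
All examples now run through 4 states with every (state, symbol) defined. Accept strings end in {0,1,3}, Reject strings end in {2}; accept={0,1,3}.

states=4 start=0 accept={0,1,3} delta: 0a->0 0b->1 1a->0 1b->2 2a->3 2b->2 3a->2 3b->0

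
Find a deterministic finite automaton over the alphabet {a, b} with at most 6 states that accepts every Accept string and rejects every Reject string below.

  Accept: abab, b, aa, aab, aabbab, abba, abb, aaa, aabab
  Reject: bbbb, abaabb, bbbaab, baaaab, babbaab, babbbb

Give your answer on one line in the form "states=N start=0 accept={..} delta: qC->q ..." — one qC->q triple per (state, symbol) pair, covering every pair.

State merging on the prefix tree: take the shortest (then alphabetical) example prefix whose next move is undefined and point that move at state 0, else 1, else 2, ...; a target is out if some Accept/Reject pair would then sit in one state with the same input left (inseparable). If every existing state is out, open a new one.
a: 0a undefined. 0a->0: ok.
b: 0b undefined. 0b->0: no, abab/bbbb meet in 0. Open state 1: 0b->1.
ba: 1a undefined. 1a->0: no, abab/baaaab meet in 1. 1a->1: no, abab/baaaab meet in 1 with "b" left. Open state 2: 1a->2.
bb: 1b undefined. 1b->0: no, aa/bbbb meet in 0. 1b->1: no, b/bbbb meet in 1. 1b->2: ok.
baa: 2a undefined. 2a->0: no, b/baaaab meet in 1. 2a->1: no, abab/abaabb meet in 2 with "b" left. 2a->2: no, abab/baaaab meet in 2 with "b" left. Open state 3: 2a->3.
bab: 2b undefined. 2b->0: no, abab/babbbb meet in 0. 2b->1: no, aabbab/bbbaab meet in 3 with "b" left. 2b->2: no, abab/bbbb meet in 2. 2b->3: no, aabbab/bbbb meet in 3 with "b" left. Open state 4: 2b->4.
baaa: 3a undefined. 3a->0: no, b/baaaab meet in 1. 3a->1: no, abab/baaaab meet in 4. 3a->2: no, aabbab/baaaab meet in 3 with "b" left. 3a->3: no, aabbab/baaaab meet in 3 with "b" left. 3a->4: ok.
babb: 4b undefined. 4b->0: no, b/babbaab meet in 1. 4b->1: no, abab/babbbb meet in 4. 4b->2: no, abb/bbbb meet in 2. 4b->3: no, abba/bbbb meet in 3. 4b->4: no, abab/bbbb meet in 4. Open state 5: 4b->5.
bbba: 4a undefined. 4a->0: no, b/bbbaab meet in 1. 4a->1: no, abab/bbbaab meet in 4. 4a->2: no, abab/baaaab meet in 4. 4a->3: no, aabbab/baaaab meet in 3 with "b" left. 4a->4: ok.
abaab: 3b undefined. 3b->0: no, b/abaabb meet in 1. 3b->1: no, abb/abaabb meet in 2. 3b->2: no, abab/abaabb meet in 4. 3b->3: no, aabbab/abaabb meet in 3. 3b->4: ok.
babba: 5a undefined. 5a->0: no, b/babbaab meet in 1. 5a->1: no, abab/babbaab meet in 4. 5a->2: no, abab/babbaab meet in 4. 5a->3: ok.
babbb: 5b undefined. 5b->0: no, b/babbbb meet in 1. 5b->1: no, abb/babbbb meet in 2. 5b->2: no, abab/babbbb meet in 4. 5b->3: no, abab/babbbb meet in 4. 5b->4: ok.
All examples now run through 6 states with every (state, symbol) defined. Accept strings end in {0,1,2,3,4}, Reject strings end in {5}; accept={0,1,2,3,4}.

states=6 start=0 accept={0,1,2,3,4} delta: 0a->0 0b->1 1a->2 1b->2 2a->3 2b->4 3a->4 3b->4 4a->4 4b->5 5a->3 5b->4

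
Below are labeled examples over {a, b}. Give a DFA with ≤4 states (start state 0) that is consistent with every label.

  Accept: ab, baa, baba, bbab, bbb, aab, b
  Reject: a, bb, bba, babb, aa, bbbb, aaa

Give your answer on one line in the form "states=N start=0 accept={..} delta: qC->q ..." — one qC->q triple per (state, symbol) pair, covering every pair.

states=3 start=0 accept={1,2} delta: 0a->0 0b->1 1a->2 1b->0 2a->1 2b->1

Fold the examples into a partial DFA from state 0: repeatedly fix the first undefined (state, symbol) met by the shortest-then-alphabetical prefix, trying targets in increasing order and rejecting any under which an Accept and a Reject string meet in one state with the same remainder; add a state when all current targets are rejected. Accepting states are where Accept strings end.
a: 0a undefined. 0a->0: ok.
b: 0b undefined. 0b->0: no, ab/a meet in 0. Open state 1: 0b->1.
ba: 1a undefined. 1a->0: no, baa/a meet in 0. 1a->1: no, baba/bba meet in 1 with "ba" left. Open state 2: 1a->2.
bb: 1b undefined. 1b->0: ok.
baa: 2a undefined. 2a->0: no, baa/a meet in 0. 2a->1: ok.
bab: 2b undefined. 2b->0: no, ab/babb meet in 1. 2b->1: ok.
All examples now run through 3 states with every (state, symbol) defined. Accept strings end in {1,2}, Reject strings end in {0}; accept={1,2}.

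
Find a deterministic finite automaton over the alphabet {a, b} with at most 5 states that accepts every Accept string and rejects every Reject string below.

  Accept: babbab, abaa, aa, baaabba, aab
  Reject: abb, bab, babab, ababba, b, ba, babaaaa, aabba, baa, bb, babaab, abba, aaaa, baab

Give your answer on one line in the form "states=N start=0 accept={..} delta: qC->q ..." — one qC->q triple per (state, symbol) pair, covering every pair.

Grow the machine one transition at a time. Run the examples from 0; the earliest place one falls off (shortest prefix, ties alphabetical) gets sent to the lowest-numbered state that keeps every Accept/Reject pair distinguishable — a pair clashes when both reach the same state with identical unread suffix — and to a fresh state only if none does.
a: 0a undefined. 0a->0: no, abaa/baa meet in 0 with "baa" left. Open state 1: 0a->1.
b: 0b undefined. 0b->0: no, aa/baa meet in 1 with "a" left. 0b->1: no, aa/ba meet in 1 with "a" left. Open state 2: 0b->2.
aa: 1a undefined. 1a->0: no, aa/aaaa meet in 0. 1a->1: no, aa/aaaa meet in 1. 1a->2: no, aa/b meet in 2. Open state 3: 1a->3.
ab: 1b undefined. 1b->0: ok.
ba: 2a undefined. 2a->0: no, baaabba/aabba meet in 3 with "bba" left. 2a->1: no, babbab/bab meet in 0. 2a->2: ok.
bb: 2b undefined. 2b->0: no, babbab/bab meet in 0. 2b->1: no, baaabba/bab meet in 1. 2b->2: no, babbab/abb meet in 2. 2b->3: no, abaa/bab meet in 3. Open state 4: 2b->4.
aaa: 3a undefined. 3a->0: ok.
aab: 3b undefined. 3b->0: ok.
baba: 4a undefined. 4a->0: no, aab/babaaaa meet in 0. 4a->1: no, aab/babab meet in 0. 4a->2: ok.
babb: 4b undefined. 4b->0: no, baaabba/aaaa meet in 1. 4b->1: ok.
All examples now run through 5 states with every (state, symbol) defined. Accept strings end in {0,3}, Reject strings end in {1,2,4}; accept={0,3}.

states=5 start=0 accept={0,3} delta: 0a->1 0b->2 1a->3 1b->0 2a->2 2b->4 3a->0 3b->0 4a->2 4b->1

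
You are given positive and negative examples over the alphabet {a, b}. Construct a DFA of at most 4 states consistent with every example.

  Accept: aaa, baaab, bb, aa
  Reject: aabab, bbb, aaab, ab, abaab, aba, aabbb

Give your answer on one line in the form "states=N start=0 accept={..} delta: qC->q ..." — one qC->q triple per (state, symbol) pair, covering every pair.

State merging on the prefix tree: take the shortest (then alphabetical) example prefix whose next move is undefined and point that move at state 0, else 1, else 2, ...; a target is out if some Accept/Reject pair would then sit in one state with the same input left (inseparable). If every existing state is out, open a new one.
a: 0a undefined. 0a->0: ok.
b: 0b undefined. 0b->0: no, aaa/aabab meet in 0. Open state 1: 0b->1.
ba: 1a undefined. 1a->0: no, aaa/aba meet in 0. 1a->1: no, baaab/aabab meet in 1 with "b" left. Open state 2: 1a->2.
bb: 1b undefined. 1b->0: ok.
baa: 2a undefined. 2a->0: no, baaab/bbb meet in 1. 2a->1: no, aaa/abaab meet in 0. 2a->2: no, baaab/aabab meet in 2 with "b" left. Open state 3: 2a->3.
baaa: 3a undefined. 3a->0: no, baaab/bbb meet in 1. 3a->1: ok.
aabab: 2b undefined. 2b->0: no, aaa/aabab meet in 0. 2b->1: ok.
abaab: 3b undefined. 3b->0: no, aaa/abaab meet in 0. 3b->1: ok.
All examples now run through 4 states with every (state, symbol) defined. Accept strings end in {0}, Reject strings end in {1,2}; accept={0}.

states=4 start=0 accept={0} delta: 0a->0 0b->1 1a->2 1b->0 2a->3 2b->1 3a->1 3b->1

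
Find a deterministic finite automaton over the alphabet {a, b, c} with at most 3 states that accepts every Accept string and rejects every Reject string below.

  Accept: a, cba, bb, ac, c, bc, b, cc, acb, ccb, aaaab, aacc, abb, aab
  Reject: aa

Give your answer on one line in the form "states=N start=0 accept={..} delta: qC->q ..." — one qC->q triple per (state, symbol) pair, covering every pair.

Grow the machine one transition at a time. Run the examples from 0; the earliest place one falls off (shortest prefix, ties alphabetical) gets sent to the lowest-numbered state that keeps every Accept/Reject pair distinguishable — a pair clashes when both reach the same state with identical unread suffix — and to a fresh state only if none does.
a: 0a undefined. 0a->0: no, a/aa meet in 0. Open state 1: 0a->1.
b: 0b undefined. 0b->0: ok.
c: 0c undefined. 0c->0: ok.
aa: 1a undefined. 1a->0: no, bb/aa meet in 0. 1a->1: no, a/aa meet in 1. Open state 2: 1a->2.
ab: 1b undefined. 1b->0: ok.
ac: 1c undefined. 1c->0: ok.
aaa: 2a undefined. 2a->0: ok.
aab: 2b undefined. 2b->0: ok.
aac: 2c undefined. 2c->0: ok.
All examples now run through 3 states with every (state, symbol) defined. Accept strings end in {0,1}, Reject strings end in {2}; accept={0,1}.

states=3 start=0 accept={0,1} delta: 0a->1 0b->0 0c->0 1a->2 1b->0 1c->0 2a->0 2b->0 2c->0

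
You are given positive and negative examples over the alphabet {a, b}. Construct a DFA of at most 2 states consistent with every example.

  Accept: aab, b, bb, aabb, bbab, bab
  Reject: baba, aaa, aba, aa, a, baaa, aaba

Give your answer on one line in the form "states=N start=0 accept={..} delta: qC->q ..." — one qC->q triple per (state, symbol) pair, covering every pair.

Fold the examples into a partial DFA from state 0: repeatedly fix the first undefined (state, symbol) met by the shortest-then-alphabetical prefix, trying targets in increasing order and rejecting any under which an Accept and a Reject string meet in one state with the same remainder; add a state when all current targets are rejected. Accepting states are where Accept strings end.
a: 0a undefined. 0a->0: ok.
b: 0b undefined. 0b->0: no, aab/baba meet in 0. Open state 1: 0b->1.
ba: 1a undefined. 1a->0: ok.
bb: 1b undefined. 1b->0: no, bb/baba meet in 0. 1b->1: ok.
All examples now run through 2 states with every (state, symbol) defined. Accept strings end in {1}, Reject strings end in {0}; accept={1}.

states=2 start=0 accept={1} delta: 0a->0 0b->1 1a->0 1b->1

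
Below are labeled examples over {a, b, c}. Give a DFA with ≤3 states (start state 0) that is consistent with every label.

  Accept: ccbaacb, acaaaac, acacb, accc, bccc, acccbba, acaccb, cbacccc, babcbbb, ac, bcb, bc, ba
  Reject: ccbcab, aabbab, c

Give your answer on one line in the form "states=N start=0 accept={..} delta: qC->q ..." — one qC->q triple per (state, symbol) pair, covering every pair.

states=3 start=0 accept={1,2} delta: 0a->1 0b->1 0c->0 1a->1 1b->0 1c->2 2a->1 2b->1 2c->2

Fold the examples into a partial DFA from state 0: repeatedly fix the first undefined (state, symbol) met by the shortest-then-alphabetical prefix, trying targets in increasing order and rejecting any under which an Accept and a Reject string meet in one state with the same remainder; add a state when all current targets are rejected. Accepting states are where Accept strings end.
a: 0a undefined. 0a->0: no, ac/c meet in 0 with "c" left. Open state 1: 0a->1.
b: 0b undefined. 0b->0: no, bc/c meet in 0 with "c" left. 0b->1: ok.
c: 0c undefined. 0c->0: ok.
aa: 1a undefined. 1a->0: no, cbacccc/c meet in 0. 1a->1: ok.
ac: 1c undefined. 1c->0: no, acaaaac/c meet in 0. 1c->1: no, ccbaacb/ccbcab meet in 1 with "b" left. Open state 2: 1c->2.
aab: 1b undefined. 1b->0: ok.
aca: 2a undefined. 2a->0: no, acacb/ccbcab meet in 1. 2a->1: ok.
acc: 2c undefined. 2c->0: no, accc/ccbcab meet in 0. 2c->1: no, acaccb/ccbcab meet in 0. 2c->2: ok.
bcb: 2b undefined. 2b->0: no, ccbaacb/ccbcab meet in 0. 2b->1: ok.
All examples now run through 3 states with every (state, symbol) defined. Accept strings end in {1,2}, Reject strings end in {0}; accept={1,2}.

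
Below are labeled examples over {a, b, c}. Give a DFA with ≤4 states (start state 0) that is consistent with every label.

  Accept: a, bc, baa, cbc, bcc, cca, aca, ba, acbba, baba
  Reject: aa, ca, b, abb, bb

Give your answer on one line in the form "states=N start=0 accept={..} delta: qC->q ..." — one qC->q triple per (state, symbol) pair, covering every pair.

states=4 start=0 accept={1,3} delta: 0a->1 0b->2 0c->1 1a->0 1b->0 1c->0 2a->3 2b->0 2c->3 3a->1 3b->0 3c->1

Grow the machine one transition at a time. Run the examples from 0; the earliest place one falls off (shortest prefix, ties alphabetical) gets sent to the lowest-numbered state that keeps every Accept/Reject pair distinguishable — a pair clashes when both reach the same state with identical unread suffix — and to a fresh state only if none does.
a: 0a undefined. 0a->0: no, a/aa meet in 0. Open state 1: 0a->1.
b: 0b undefined. 0b->0: no, baa/aa meet in 1 with "a" left. 0b->1: no, a/b meet in 1. Open state 2: 0b->2.
c: 0c undefined. 0c->0: no, a/ca meet in 1. 0c->1: ok.
aa: 1a undefined. 1a->0: ok.
ab: 1b undefined. 1b->0: ok.
ac: 1c undefined. 1c->0: ok.
ba: 2a undefined. 2a->0: no, ba/aa meet in 0. 2a->1: no, baa/aa meet in 0. 2a->2: no, baa/b meet in 2. Open state 3: 2a->3.
bb: 2b undefined. 2b->0: ok.
bc: 2c undefined. 2c->0: no, bc/aa meet in 0. 2c->1: no, bcc/aa meet in 0. 2c->2: no, bc/b meet in 2. 2c->3: ok.
baa: 3a undefined. 3a->0: no, baa/aa meet in 0. 3a->1: ok.
bab: 3b undefined. 3b->0: ok.
bcc: 3c undefined. 3c->0: no, bcc/aa meet in 0. 3c->1: ok.
All examples now run through 4 states with every (state, symbol) defined. Accept strings end in {1,3}, Reject strings end in {0,2}; accept={1,3}.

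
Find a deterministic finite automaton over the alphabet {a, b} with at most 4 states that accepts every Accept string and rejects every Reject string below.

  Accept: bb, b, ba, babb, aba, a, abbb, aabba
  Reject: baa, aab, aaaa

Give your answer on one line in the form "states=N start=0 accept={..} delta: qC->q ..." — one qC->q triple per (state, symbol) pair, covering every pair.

State merging on the prefix tree: take the shortest (then alphabetical) example prefix whose next move is undefined and point that move at state 0, else 1, else 2, ...; a target is out if some Accept/Reject pair would then sit in one state with the same input left (inseparable). If every existing state is out, open a new one.
a: 0a undefined. 0a->0: no, b/aab meet in 0 with "b" left. Open state 1: 0a->1.
b: 0b undefined. 0b->0: ok.
aa: 1a undefined. 1a->0: no, bb/baa meet in 0. 1a->1: no, ba/baa meet in 1. Open state 2: 1a->2.
ab: 1b undefined. 1b->0: ok.
aaa: 2a undefined. 2a->0: no, ba/aaaa meet in 1. 2a->1: ok.
aab: 2b undefined. 2b->0: no, bb/aab meet in 0. 2b->1: no, ba/aab meet in 1. 2b->2: ok.
All examples now run through 3 states with every (state, symbol) defined. Accept strings end in {0,1}, Reject strings end in {2}; accept={0,1}.

states=3 start=0 accept={0,1} delta: 0a->1 0b->0 1a->2 1b->0 2a->1 2b->2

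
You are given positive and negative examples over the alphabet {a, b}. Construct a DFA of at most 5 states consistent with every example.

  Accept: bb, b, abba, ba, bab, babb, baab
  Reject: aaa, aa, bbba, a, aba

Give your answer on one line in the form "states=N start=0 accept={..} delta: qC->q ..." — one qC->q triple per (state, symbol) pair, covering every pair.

Fold the examples into a partial DFA from state 0: repeatedly fix the first undefined (state, symbol) met by the shortest-then-alphabetical prefix, trying targets in increasing order and rejecting any under which an Accept and a Reject string meet in one state with the same remainder; add a state when all current targets are rejected. Accepting states are where Accept strings end.
a: 0a undefined. 0a->0: no, ba/aba meet in 0 with "ba" left. Open state 1: 0a->1.
b: 0b undefined. 0b->0: no, ba/bbba meet in 1. 0b->1: no, b/a meet in 1. Open state 2: 0b->2.
aa: 1a undefined. 1a->0: ok.
ab: 1b undefined. 1b->0: ok.
ba: 2a undefined. 2a->0: no, abba/aa meet in 0. 2a->1: no, abba/aaa meet in 1. 2a->2: ok.
bb: 2b undefined. 2b->0: no, bb/aa meet in 0. 2b->1: no, bb/aaa meet in 1. 2b->2: no, bb/bbba meet in 2. Open state 3: 2b->3.
bbb: 3b undefined. 3b->0: no, babb/aa meet in 0. 3b->1: no, babb/aaa meet in 1. 3b->2: no, b/bbba meet in 2. 3b->3: ok.
bbba: 3a undefined. 3a->0: ok.
All examples now run through 4 states with every (state, symbol) defined. Accept strings end in {2,3}, Reject strings end in {0,1}; accept={2,3}.

states=4 start=0 accept={2,3} delta: 0a->1 0b->2 1a->0 1b->0 2a->2 2b->3 3a->0 3b->3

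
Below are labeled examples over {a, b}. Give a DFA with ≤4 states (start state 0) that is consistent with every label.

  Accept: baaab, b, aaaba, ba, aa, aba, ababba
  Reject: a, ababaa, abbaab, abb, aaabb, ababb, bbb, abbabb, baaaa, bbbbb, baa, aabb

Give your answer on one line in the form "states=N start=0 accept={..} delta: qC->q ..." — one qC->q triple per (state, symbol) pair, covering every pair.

states=3 start=0 accept={0,2} delta: 0a->1 0b->2 1a->0 1b->1 2a->0 2b->1

Fold the examples into a partial DFA from state 0: repeatedly fix the first undefined (state, symbol) met by the shortest-then-alphabetical prefix, trying targets in increasing order and rejecting any under which an Accept and a Reject string meet in one state with the same remainder; add a state when all current targets are rejected. Accepting states are where Accept strings end.
a: 0a undefined. 0a->0: no, aa/a meet in 0. Open state 1: 0a->1.
b: 0b undefined. 0b->0: no, b/bbb meet in 0. 0b->1: no, b/a meet in 1. Open state 2: 0b->2.
aa: 1a undefined. 1a->0: ok.
ab: 1b undefined. 1b->0: no, b/abb meet in 2. 1b->1: ok.
ba: 2a undefined. 2a->0: ok.
bb: 2b undefined. 2b->0: no, baaab/bbb meet in 2. 2b->1: ok.
All examples now run through 3 states with every (state, symbol) defined. Accept strings end in {0,2}, Reject strings end in {1}; accept={0,2}.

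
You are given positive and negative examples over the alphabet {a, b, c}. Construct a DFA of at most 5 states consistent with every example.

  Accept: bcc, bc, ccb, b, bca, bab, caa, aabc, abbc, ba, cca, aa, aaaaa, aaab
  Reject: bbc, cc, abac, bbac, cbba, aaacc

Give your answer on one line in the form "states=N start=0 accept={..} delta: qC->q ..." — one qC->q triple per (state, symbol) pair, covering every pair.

Grow the machine one transition at a time. Run the examples from 0; the earliest place one falls off (shortest prefix, ties alphabetical) gets sent to the lowest-numbered state that keeps every Accept/Reject pair distinguishable — a pair clashes when both reach the same state with identical unread suffix — and to a fresh state only if none does.
a: 0a undefined. 0a->0: no, abbc/bbc meet in 0 with "bbc" left. Open state 1: 0a->1.
b: 0b undefined. 0b->0: no, bcc/cc meet in 0 with "cc" left. 0b->1: ok.
c: 0c undefined. 0c->0: ok.
aa: 1a undefined. 1a->0: no, bcc/aaacc meet in 1 with "cc" left. 1a->1: no, bcc/aaacc meet in 1 with "cc" left. Open state 2: 1a->2.
ab: 1b undefined. 1b->0: no, bc/abac meet in 1 with "c" left. 1b->1: no, bc/bbc meet in 1 with "c" left. 1b->2: ok.
bc: 1c undefined. 1c->0: no, bcc/cc meet in 0. 1c->1: ok.
aaa: 2a undefined. 2a->0: ok.
aab: 2b undefined. 2b->0: no, bab/cc meet in 0. 2b->1: ok.
bbc: 2c undefined. 2c->0: ok.
All examples now run through 3 states with every (state, symbol) defined. Accept strings end in {1,2}, Reject strings end in {0}; accept={1,2}.

states=3 start=0 accept={1,2} delta: 0a->1 0b->1 0c->0 1a->2 1b->2 1c->1 2a->0 2b->1 2c->0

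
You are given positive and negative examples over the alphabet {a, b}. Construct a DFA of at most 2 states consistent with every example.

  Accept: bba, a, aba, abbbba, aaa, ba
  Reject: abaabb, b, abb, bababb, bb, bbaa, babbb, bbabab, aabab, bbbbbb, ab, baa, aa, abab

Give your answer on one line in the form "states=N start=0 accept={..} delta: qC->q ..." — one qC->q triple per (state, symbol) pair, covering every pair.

State merging on the prefix tree: take the shortest (then alphabetical) example prefix whose next move is undefined and point that move at state 0, else 1, else 2, ...; a target is out if some Accept/Reject pair would then sit in one state with the same input left (inseparable). If every existing state is out, open a new one.
a: 0a undefined. 0a->0: no, a/aa meet in 0. Open state 1: 0a->1.
b: 0b undefined. 0b->0: ok.
aa: 1a undefined. 1a->0: ok.
ab: 1b undefined. 1b->0: ok.
All examples now run through 2 states with every (state, symbol) defined. Accept strings end in {1}, Reject strings end in {0}; accept={1}.

states=2 start=0 accept={1} delta: 0a->1 0b->0 1a->0 1b->0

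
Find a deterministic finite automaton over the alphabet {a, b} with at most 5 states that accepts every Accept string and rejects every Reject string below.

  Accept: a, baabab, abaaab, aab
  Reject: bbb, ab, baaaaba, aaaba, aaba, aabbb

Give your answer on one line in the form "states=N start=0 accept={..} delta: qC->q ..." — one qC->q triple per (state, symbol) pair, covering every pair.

states=3 start=0 accept={1} delta: 0a->1 0b->0 1a->2 1b->0 2a->2 2b->1

Fold the examples into a partial DFA from state 0: repeatedly fix the first undefined (state, symbol) met by the shortest-then-alphabetical prefix, trying targets in increasing order and rejecting any under which an Accept and a Reject string meet in one state with the same remainder; add a state when all current targets are rejected. Accepting states are where Accept strings end.
a: 0a undefined. 0a->0: no, aab/ab meet in 0 with "b" left. Open state 1: 0a->1.
b: 0b undefined. 0b->0: ok.
aa: 1a undefined. 1a->0: no, a/baaaaba meet in 1. 1a->1: no, aab/ab meet in 1 with "b" left. Open state 2: 1a->2.
ab: 1b undefined. 1b->0: ok.
aaa: 2a undefined. 2a->0: no, a/baaaaba meet in 1. 2a->1: no, a/aaaba meet in 1. 2a->2: ok.
aab: 2b undefined. 2b->0: no, a/baaaaba meet in 1. 2b->1: ok.
All examples now run through 3 states with every (state, symbol) defined. Accept strings end in {1}, Reject strings end in {0,2}; accept={1}.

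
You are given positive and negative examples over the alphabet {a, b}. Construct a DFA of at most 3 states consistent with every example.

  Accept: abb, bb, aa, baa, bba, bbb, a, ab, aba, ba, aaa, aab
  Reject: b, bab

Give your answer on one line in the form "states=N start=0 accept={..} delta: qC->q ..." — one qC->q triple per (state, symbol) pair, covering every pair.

Grow the machine one transition at a time. Run the examples from 0; the earliest place one falls off (shortest prefix, ties alphabetical) gets sent to the lowest-numbered state that keeps every Accept/Reject pair distinguishable — a pair clashes when both reach the same state with identical unread suffix — and to a fresh state only if none does.
a: 0a undefined. 0a->0: no, ab/b meet in 0 with "b" left. Open state 1: 0a->1.
b: 0b undefined. 0b->0: no, bb/b meet in 0. 0b->1: no, a/b meet in 1. Open state 2: 0b->2.
aa: 1a undefined. 1a->0: no, aab/b meet in 2. 1a->1: ok.
ab: 1b undefined. 1b->0: no, abb/b meet in 2. 1b->1: ok.
ba: 2a undefined. 2a->0: ok.
bb: 2b undefined. 2b->0: no, bbb/b meet in 2. 2b->1: ok.
All examples now run through 3 states with every (state, symbol) defined. Accept strings end in {0,1}, Reject strings end in {2}; accept={0,1}.

states=3 start=0 accept={0,1} delta: 0a->1 0b->2 1a->1 1b->1 2a->0 2b->1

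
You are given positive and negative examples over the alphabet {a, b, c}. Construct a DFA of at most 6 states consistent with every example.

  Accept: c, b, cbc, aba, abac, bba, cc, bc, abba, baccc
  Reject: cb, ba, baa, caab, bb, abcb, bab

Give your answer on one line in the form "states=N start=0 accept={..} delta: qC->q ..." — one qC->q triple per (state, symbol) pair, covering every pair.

Fold the examples into a partial DFA from state 0: repeatedly fix the first undefined (state, symbol) met by the shortest-then-alphabetical prefix, trying targets in increasing order and rejecting any under which an Accept and a Reject string meet in one state with the same remainder; add a state when all current targets are rejected. Accepting states are where Accept strings end.
a: 0a undefined. 0a->0: no, aba/ba meet in 0 with "ba" left. Open state 1: 0a->1.
b: 0b undefined. 0b->0: no, b/bb meet in 0. 0b->1: ok.
c: 0c undefined. 0c->0: no, b/cb meet in 1. 0c->1: ok.
ab: 1b undefined. 1b->0: no, abba/ba meet in 1 with "a" left. 1b->1: no, c/cb meet in 1. Open state 2: 1b->2.
ba: 1a undefined. 1a->0: no, c/baa meet in 1. 1a->1: no, c/ba meet in 1. 1a->2: no, aba/baa meet in 2 with "a" left. Open state 3: 1a->3.
bc: 1c undefined. 1c->0: ok.
aba: 2a undefined. 2a->0: ok.
abb: 2b undefined. 2b->0: ok.
abc: 2c undefined. 2c->0: no, c/abcb meet in 1. 2c->1: ok.
baa: 3a undefined. 3a->0: no, c/caab meet in 1. 3a->1: no, c/baa meet in 1. 3a->2: no, aba/caab meet in 0. 3a->3: ok.
bab: 3b undefined. 3b->0: no, aba/caab meet in 0. 3b->1: no, c/caab meet in 1. 3b->2: ok.
bac: 3c undefined. 3c->0: ok.
All examples now run through 4 states with every (state, symbol) defined. Accept strings end in {0,1}, Reject strings end in {2,3}; accept={0,1}.

states=4 start=0 accept={0,1} delta: 0a->1 0b->1 0c->1 1a->3 1b->2 1c->0 2a->0 2b->0 2c->1 3a->3 3b->2 3c->0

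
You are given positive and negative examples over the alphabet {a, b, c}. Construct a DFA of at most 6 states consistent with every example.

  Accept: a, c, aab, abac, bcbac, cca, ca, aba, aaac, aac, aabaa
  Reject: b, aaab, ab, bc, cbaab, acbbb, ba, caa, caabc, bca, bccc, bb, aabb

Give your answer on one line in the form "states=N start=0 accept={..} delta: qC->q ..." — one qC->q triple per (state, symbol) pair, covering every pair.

Grow the machine one transition at a time. Run the examples from 0; the earliest place one falls off (shortest prefix, ties alphabetical) gets sent to the lowest-numbered state that keeps every Accept/Reject pair distinguishable — a pair clashes when both reach the same state with identical unread suffix — and to a fresh state only if none does.
a: 0a undefined. 0a->0: no, aab/b meet in 0 with "b" left. Open state 1: 0a->1.
b: 0b undefined. 0b->0: no, a/ba meet in 1. 0b->1: no, a/b meet in 1. Open state 2: 0b->2.
c: 0c undefined. 0c->0: ok.
aa: 1a undefined. 1a->0: no, c/caa meet in 0. 1a->1: no, a/caa meet in 1. 1a->2: no, aab/bb meet in 2 with "b" left. Open state 3: 1a->3.
ab: 1b undefined. 1b->0: no, c/ab meet in 0. 1b->1: no, a/ab meet in 1. 1b->2: no, aba/ba meet in 2 with "a" left. 1b->3: ok.
ac: 1c undefined. 1c->0: ok.
ba: 2a undefined. 2a->0: no, c/ba meet in 0. 2a->1: no, a/ba meet in 1. 2a->2: ok.
bb: 2b undefined. 2b->0: no, c/cbaab meet in 0. 2b->1: no, a/cbaab meet in 1. 2b->2: ok.
bc: 2c undefined. 2c->0: no, a/bca meet in 1. 2c->1: no, a/bc meet in 1. 2c->2: no, bcbac/b meet in 2. 2c->3: no, aba/bca meet in 3 with "a" left. Open state 4: 2c->4.
aaa: 3a undefined. 3a->0: ok.
aab: 3b undefined. 3b->0: no, c/caabc meet in 0. 3b->1: no, c/caabc meet in 0. 3b->2: no, aab/b meet in 2. 3b->3: no, aab/ab meet in 3. 3b->4: no, aab/bc meet in 4. Open state 5: 3b->5.
aac: 3c undefined. 3c->0: ok.
bca: 4a undefined. 4a->0: no, c/bca meet in 0. 4a->1: no, a/bca meet in 1. 4a->2: ok.
bcb: 4b undefined. 4b->0: ok.
bcc: 4c undefined. 4c->0: no, c/bccc meet in 0. 4c->1: no, c/bccc meet in 0. 4c->2: ok.
aaba: 5a undefined. 5a->0: ok.
aabb: 5b undefined. 5b->0: no, c/aabb meet in 0. 5b->1: no, a/aabb meet in 1. 5b->2: ok.
caabc: 5c undefined. 5c->0: no, c/caabc meet in 0. 5c->1: no, a/caabc meet in 1. 5c->2: ok.
All examples now run through 6 states with every (state, symbol) defined. Accept strings end in {0,1,5}, Reject strings end in {2,3,4}; accept={0,1,5}.

states=6 start=0 accept={0,1,5} delta: 0a->1 0b->2 0c->0 1a->3 1b->3 1c->0 2a->2 2b->2 2c->4 3a->0 3b->5 3c->0 4a->2 4b->0 4c->2 5a->0 5b->2 5c->2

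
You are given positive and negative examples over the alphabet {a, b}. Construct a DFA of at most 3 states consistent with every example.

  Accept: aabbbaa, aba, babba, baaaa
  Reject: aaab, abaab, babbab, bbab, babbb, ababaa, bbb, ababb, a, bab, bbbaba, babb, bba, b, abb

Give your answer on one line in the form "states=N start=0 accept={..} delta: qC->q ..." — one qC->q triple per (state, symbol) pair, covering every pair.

states=3 start=0 accept={2} delta: 0a->0 0b->1 1a->2 1b->0 2a->2 2b->0

State merging on the prefix tree: take the shortest (then alphabetical) example prefix whose next move is undefined and point that move at state 0, else 1, else 2, ...; a target is out if some Accept/Reject pair would then sit in one state with the same input left (inseparable). If every existing state is out, open a new one.
a: 0a undefined. 0a->0: ok.
b: 0b undefined. 0b->0: no, aabbbaa/aaab meet in 0. Open state 1: 0b->1.
ba: 1a undefined. 1a->0: no, aba/ababaa meet in 0. 1a->1: no, aba/aaab meet in 1. Open state 2: 1a->2.
bb: 1b undefined. 1b->0: ok.
baa: 2a undefined. 2a->0: no, aabbbaa/a meet in 0. 2a->1: no, aabbbaa/aaab meet in 1. 2a->2: ok.
bab: 2b undefined. 2b->0: ok.
All examples now run through 3 states with every (state, symbol) defined. Accept strings end in {2}, Reject strings end in {0,1}; accept={2}.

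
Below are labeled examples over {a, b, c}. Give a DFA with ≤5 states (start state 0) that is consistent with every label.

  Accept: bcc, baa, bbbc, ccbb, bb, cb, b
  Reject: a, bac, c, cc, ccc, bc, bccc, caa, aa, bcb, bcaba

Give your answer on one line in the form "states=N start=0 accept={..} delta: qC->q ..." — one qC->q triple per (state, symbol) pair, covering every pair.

states=4 start=0 accept={1,2} delta: 0a->0 0b->1 0c->0 1a->1 1b->2 1c->3 2a->0 2b->2 2c->1 3a->1 3b->0 3c->1

Grow the machine one transition at a time. Run the examples from 0; the earliest place one falls off (shortest prefix, ties alphabetical) gets sent to the lowest-numbered state that keeps every Accept/Reject pair distinguishable — a pair clashes when both reach the same state with identical unread suffix — and to a fresh state only if none does.
a: 0a undefined. 0a->0: ok.
b: 0b undefined. 0b->0: no, bcc/cc meet in 0 with "cc" left. Open state 1: 0b->1.
c: 0c undefined. 0c->0: ok.
ba: 1a undefined. 1a->0: no, baa/a meet in 0. 1a->1: ok.
bb: 1b undefined. 1b->0: no, bbbc/bac meet in 1 with "c" left. 1b->1: no, bbbc/bac meet in 1 with "c" left. Open state 2: 1b->2.
bc: 1c undefined. 1c->0: no, bcc/a meet in 0. 1c->1: no, bcc/bac meet in 1. 1c->2: no, ccbb/bac meet in 2. Open state 3: 1c->3.
bbb: 2b undefined. 2b->0: no, bbbc/a meet in 0. 2b->1: no, bbbc/bac meet in 3. 2b->2: ok.
bca: 3a undefined. 3a->0: no, baa/bcaba meet in 1. 3a->1: ok.
bcb: 3b undefined. 3b->0: ok.
bcc: 3c undefined. 3c->0: no, bcc/a meet in 0. 3c->1: ok.
bbbc: 2c undefined. 2c->0: no, bbbc/a meet in 0. 2c->1: ok.
bcaba: 2a undefined. 2a->0: ok.
All examples now run through 4 states with every (state, symbol) defined. Accept strings end in {1,2}, Reject strings end in {0,3}; accept={1,2}.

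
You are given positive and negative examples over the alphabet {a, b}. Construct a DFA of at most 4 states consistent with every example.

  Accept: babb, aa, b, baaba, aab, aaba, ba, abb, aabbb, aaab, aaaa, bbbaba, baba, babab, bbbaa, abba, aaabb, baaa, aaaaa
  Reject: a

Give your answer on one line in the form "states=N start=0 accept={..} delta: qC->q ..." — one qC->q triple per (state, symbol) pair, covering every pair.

states=3 start=0 accept={2} delta: 0a->1 0b->2 1a->2 1b->0 2a->2 2b->2

Fold the examples into a partial DFA from state 0: repeatedly fix the first undefined (state, symbol) met by the shortest-then-alphabetical prefix, trying targets in increasing order and rejecting any under which an Accept and a Reject string meet in one state with the same remainder; add a state when all current targets are rejected. Accepting states are where Accept strings end.
a: 0a undefined. 0a->0: no, aa/a meet in 0. Open state 1: 0a->1.
b: 0b undefined. 0b->0: no, ba/a meet in 1. 0b->1: no, b/a meet in 1. Open state 2: 0b->2.
aa: 1a undefined. 1a->0: no, aaaaa/a meet in 1. 1a->1: no, aa/a meet in 1. 1a->2: ok.
ab: 1b undefined. 1b->0: ok.
ba: 2a undefined. 2a->0: no, baaba/a meet in 1. 2a->1: no, ba/a meet in 1. 2a->2: ok.
bb: 2b undefined. 2b->0: no, baaba/a meet in 1. 2b->1: no, aab/a meet in 1. 2b->2: ok.
All examples now run through 3 states with every (state, symbol) defined. Accept strings end in {2}, Reject strings end in {1}; accept={2}.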